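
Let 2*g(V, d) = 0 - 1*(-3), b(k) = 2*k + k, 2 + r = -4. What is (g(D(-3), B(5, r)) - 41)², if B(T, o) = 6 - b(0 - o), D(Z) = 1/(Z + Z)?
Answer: 6241/4 ≈ 1560.3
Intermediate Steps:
D(Z) = 1/(2*Z)
r = -6 (r = -2 - 4 = -6)
b(k) = 3*k
B(T, o) = 6 + 3*o (B(T, o) = 6 - 3*(0 - o) = 6 - 3*(-o) = 6 - (-3)*o = 6 + 3*o)
g(V, d) = 3/2 (g(V, d) = (0 - 1*(-3))/2 = (0 + 3)/2 = (½)*3 = 3/2)
(g(D(-3), B(5, r)) - 41)² = (3/2 - 41)² = (-79/2)² = 6241/4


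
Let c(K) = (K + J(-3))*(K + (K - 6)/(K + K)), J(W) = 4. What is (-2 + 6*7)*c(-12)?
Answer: 3600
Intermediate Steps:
c(K) = (4 + K)*(K + (-6 + K)/(2*K)) (c(K) = (K + 4)*(K + (K - 6)/(K + K)) = (4 + K)*(K + (-6 + K)/((2*K))) = (4 + K)*(K + (-6 + K)*(1/(2*K))) = (4 + K)*(K + (-6 + K)/(2*K)))
(-2 + 6*7)*c(-12) = (-2 + 6*7)*(-1 + (-12)² - 12/(-12) + (9/2)*(-12)) = (-2 + 42)*(-1 + 144 - 12*(-1/12) - 54) = 40*(-1 + 144 + 1 - 54) = 40*90 = 3600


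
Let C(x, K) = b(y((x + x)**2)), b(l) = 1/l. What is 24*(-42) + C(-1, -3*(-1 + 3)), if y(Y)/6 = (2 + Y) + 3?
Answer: -54431/54 ≈ -1008.0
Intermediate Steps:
y(Y) = 30 + 6*Y (y(Y) = 6*((2 + Y) + 3) = 6*(5 + Y) = 30 + 6*Y)
b(l) = 1/l
C(x, K) = 1/(30 + 24*x**2) (C(x, K) = 1/(30 + 6*(x + x)**2) = 1/(30 + 6*(2*x)**2) = 1/(30 + 6*(4*x**2)) = 1/(30 + 24*x**2))
24*(-42) + C(-1, -3*(-1 + 3)) = 24*(-42) + 1/(6*(5 + 4*(-1)**2)) = -1008 + 1/(6*(5 + 4*1)) = -1008 + 1/(6*(5 + 4)) = -1008 + (1/6)/9 = -1008 + (1/6)*(1/9) = -1008 + 1/54 = -54431/54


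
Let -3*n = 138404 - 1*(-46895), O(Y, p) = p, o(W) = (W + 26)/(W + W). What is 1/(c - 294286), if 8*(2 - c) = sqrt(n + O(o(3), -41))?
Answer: -28251264/8313895067687 + 4*I*sqrt(556266)/8313895067687 ≈ -3.3981e-6 + 3.5884e-10*I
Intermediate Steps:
o(W) = (26 + W)/(2*W) (o(W) = (26 + W)/((2*W)) = (26 + W)*(1/(2*W)) = (26 + W)/(2*W))
n = -185299/3 (n = -(138404 - 1*(-46895))/3 = -(138404 + 46895)/3 = -1/3*185299 = -185299/3 ≈ -61766.)
c = 2 - I*sqrt(556266)/24 (c = 2 - sqrt(-185299/3 - 41)/8 = 2 - I*sqrt(556266)/24 ≈ 2.0 - 31.076*I)
1/(c - 294286) = 1/((2 - I*sqrt(556266)/24) - 294286) = 1/(-294284 - I*sqrt(556266)/24)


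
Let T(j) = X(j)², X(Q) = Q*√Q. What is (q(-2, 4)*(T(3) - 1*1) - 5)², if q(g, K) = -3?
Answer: 6889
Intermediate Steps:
X(Q) = Q^(3/2)
T(j) = j³ (T(j) = (j^(3/2))² = j³)
(q(-2, 4)*(T(3) - 1*1) - 5)² = (-3*(3³ - 1*1) - 5)² = (-3*(27 - 1) - 5)² = (-3*26 - 5)² = (-78 - 5)² = (-83)² = 6889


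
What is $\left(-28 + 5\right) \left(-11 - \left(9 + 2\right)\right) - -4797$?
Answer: $5303$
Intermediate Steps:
$\left(-28 + 5\right) \left(-11 - \left(9 + 2\right)\right) - -4797 = - 23 \left(-11 - 11\right) + 4797 = \left(-23\right) \left(-22\right) + 4797 = 506 + 4797 = 5303$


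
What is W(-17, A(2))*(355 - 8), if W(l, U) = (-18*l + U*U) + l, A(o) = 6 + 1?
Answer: 117286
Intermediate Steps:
A(o) = 7
W(l, U) = U**2 - 17*l (W(l, U) = (-18*l + U**2) + l = (U**2 - 18*l) + l = U**2 - 17*l)
W(-17, A(2))*(355 - 8) = (7**2 - 17*(-17))*(355 - 8) = (49 + 289)*347 = 338*347 = 117286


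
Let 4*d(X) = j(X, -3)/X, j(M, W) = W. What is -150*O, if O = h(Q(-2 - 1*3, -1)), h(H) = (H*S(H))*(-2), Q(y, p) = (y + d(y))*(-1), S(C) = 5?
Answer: 7275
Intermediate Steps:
d(X) = -3/(4*X) (d(X) = (-3/X)/4 = -3/(4*X))
Q(y, p) = -y + 3/(4*y) (Q(y, p) = (y - 3/(4*y))*(-1) = -y + 3/(4*y))
h(H) = -10*H (h(H) = (H*5)*(-2) = (5*H)*(-2) = -10*H)
O = -97/2 (O = -10*(-(-2 - 1*3) + 3/(4*(-2 - 1*3))) = -10*(-(-2 - 3) + 3/(4*(-2 - 3))) = -10*(-1*(-5) + (¾)/(-5)) = -10*(5 + (¾)*(-⅕)) = -10*(5 - 3/20) = -10*97/20 = -97/2 ≈ -48.500)
-150*O = -150*(-97/2) = 7275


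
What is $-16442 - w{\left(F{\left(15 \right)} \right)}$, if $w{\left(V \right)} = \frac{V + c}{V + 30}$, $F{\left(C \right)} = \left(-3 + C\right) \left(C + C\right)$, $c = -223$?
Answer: $- \frac{6412517}{390} \approx -16442.0$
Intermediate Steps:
$F{\left(C \right)} = 2 C \left(-3 + C\right)$ ($F{\left(C \right)} = \left(-3 + C\right) 2 C = 2 C \left(-3 + C\right)$)
$w{\left(V \right)} = \frac{-223 + V}{30 + V}$ ($w{\left(V \right)} = \frac{V - 223}{V + 30} = \frac{-223 + V}{30 + V}$)
$-16442 - w{\left(F{\left(15 \right)} \right)} = -16442 - \frac{-223 + 2 \cdot 15 \left(-3 + 15\right)}{30 + 2 \cdot 15 \left(-3 + 15\right)} = -16442 - \frac{-223 + 2 \cdot 15 \cdot 12}{30 + 2 \cdot 15 \cdot 12} = -16442 - \frac{-223 + 360}{30 + 360} = -16442 - \frac{1}{390} \cdot 137 = -16442 - \frac{137}{390} = - \frac{6412517}{390}$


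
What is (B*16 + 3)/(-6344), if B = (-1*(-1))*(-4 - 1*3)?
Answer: 109/6344 ≈ 0.017182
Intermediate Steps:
B = -7 (B = 1*(-4 - 3) = 1*(-7) = -7)
(B*16 + 3)/(-6344) = (-7*16 + 3)/(-6344) = (-112 + 3)*(-1/6344) = -109*(-1/6344) = 109/6344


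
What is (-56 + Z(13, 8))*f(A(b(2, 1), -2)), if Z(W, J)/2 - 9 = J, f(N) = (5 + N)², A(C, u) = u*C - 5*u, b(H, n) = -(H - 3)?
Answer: -3718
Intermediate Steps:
b(H, n) = 3 - H (b(H, n) = -(-3 + H) = 3 - H)
A(C, u) = -5*u + C*u (A(C, u) = C*u - 5*u = -5*u + C*u)
Z(W, J) = 18 + 2*J
(-56 + Z(13, 8))*f(A(b(2, 1), -2)) = (-56 + (18 + 2*8))*(5 - 2*(-5 + (3 - 1*2)))² = (-56 + (18 + 16))*(5 - 2*(-5 + (3 - 2)))² = (-56 + 34)*(5 - 2*(-5 + 1))² = -22*(5 - 2*(-4))² = -22*(5 + 8)² = -22*13² = -22*169 = -3718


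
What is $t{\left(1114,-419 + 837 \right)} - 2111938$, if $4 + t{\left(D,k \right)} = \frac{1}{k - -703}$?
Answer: $- \frac{2367486981}{1121} \approx -2.1119 \cdot 10^{6}$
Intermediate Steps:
$t{\left(D,k \right)} = -4 + \frac{1}{703 + k}$ ($t{\left(D,k \right)} = -4 + \frac{1}{k - -703} = -4 + \frac{1}{k + \left(-409 + 1112\right)} = -4 + \frac{1}{k + 703} = -4 + \frac{1}{703 + k}$)
$t{\left(1114,-419 + 837 \right)} - 2111938 = \frac{-2811 - 4 \left(-419 + 837\right)}{703 + \left(-419 + 837\right)} - 2111938 = \frac{-2811 - 1672}{703 + 418} - 2111938 = \frac{-2811 - 1672}{1121} - 2111938 = \frac{1}{1121} \left(-4483\right) - 2111938 = - \frac{4483}{1121} - 2111938 = - \frac{2367486981}{1121}$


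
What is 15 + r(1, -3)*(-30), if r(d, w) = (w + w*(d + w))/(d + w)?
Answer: 60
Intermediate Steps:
r(d, w) = (w + w*(d + w))/(d + w)
15 + r(1, -3)*(-30) = 15 - 3*(1 + 1 - 3)/(1 - 3)*(-30) = 15 - 3*(-1)/(-2)*(-30) = 15 - 3*(-½)*(-1)*(-30) = 15 - 3/2*(-30) = 15 + 45 = 60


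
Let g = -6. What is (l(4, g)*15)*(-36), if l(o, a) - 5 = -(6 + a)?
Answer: -2700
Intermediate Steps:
l(o, a) = -1 - a (l(o, a) = 5 - (6 + a) = 5 + (-6 - a) = -1 - a)
(l(4, g)*15)*(-36) = ((-1 - 1*(-6))*15)*(-36) = ((-1 + 6)*15)*(-36) = (5*15)*(-36) = 75*(-36) = -2700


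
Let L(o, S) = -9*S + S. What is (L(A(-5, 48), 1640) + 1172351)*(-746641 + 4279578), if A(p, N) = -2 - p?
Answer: 4095490091447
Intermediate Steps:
L(o, S) = -8*S
(L(A(-5, 48), 1640) + 1172351)*(-746641 + 4279578) = (-8*1640 + 1172351)*(-746641 + 4279578) = (-13120 + 1172351)*3532937 = 1159231*3532937 = 4095490091447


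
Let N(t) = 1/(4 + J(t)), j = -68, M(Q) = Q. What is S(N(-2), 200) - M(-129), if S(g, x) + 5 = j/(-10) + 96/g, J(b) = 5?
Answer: 4974/5 ≈ 994.80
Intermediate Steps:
N(t) = ⅑ (N(t) = 1/(4 + 5) = 1/9 = ⅑)
S(g, x) = 9/5 + 96/g (S(g, x) = -5 + (-68/(-10) + 96/g) = -5 + (-68*(-⅒) + 96/g) = -5 + (34/5 + 96/g) = 9/5 + 96/g)
S(N(-2), 200) - M(-129) = (9/5 + 96/(⅑)) - 1*(-129) = (9/5 + 96*9) + 129 = (9/5 + 864) + 129 = 4329/5 + 129 = 4974/5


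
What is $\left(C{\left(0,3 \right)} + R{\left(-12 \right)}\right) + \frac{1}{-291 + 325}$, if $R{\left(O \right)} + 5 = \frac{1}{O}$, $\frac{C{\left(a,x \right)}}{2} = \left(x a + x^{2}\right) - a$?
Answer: $\frac{2641}{204} \approx 12.946$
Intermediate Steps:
$C{\left(a,x \right)} = - 2 a + 2 x^{2} + 2 a x$ ($C{\left(a,x \right)} = 2 \left(\left(x a + x^{2}\right) - a\right) = 2 \left(\left(a x + x^{2}\right) - a\right) = 2 \left(\left(x^{2} + a x\right) - a\right) = 2 \left(x^{2} - a + a x\right) = - 2 a + 2 x^{2} + 2 a x$)
$R{\left(O \right)} = -5 + \frac{1}{O}$
$\left(C{\left(0,3 \right)} + R{\left(-12 \right)}\right) + \frac{1}{-291 + 325} = \left(\left(\left(-2\right) 0 + 2 \cdot 3^{2} + 2 \cdot 0 \cdot 3\right) - \left(5 - \frac{1}{-12}\right)\right) + \frac{1}{-291 + 325} = \left(\left(0 + 2 \cdot 9 + 0\right) - \frac{61}{12}\right) + \frac{1}{34} = \left(\left(0 + 18 + 0\right) - \frac{61}{12}\right) + \frac{1}{34} = \left(18 - \frac{61}{12}\right) + \frac{1}{34} = \frac{155}{12} + \frac{1}{34} = \frac{2641}{204}$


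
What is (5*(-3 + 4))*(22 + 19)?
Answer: 205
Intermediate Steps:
(5*(-3 + 4))*(22 + 19) = (5*1)*41 = 5*41 = 205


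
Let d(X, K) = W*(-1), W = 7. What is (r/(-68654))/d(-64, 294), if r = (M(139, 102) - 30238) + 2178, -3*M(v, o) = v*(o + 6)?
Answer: -16532/240289 ≈ -0.068800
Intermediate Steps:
M(v, o) = -v*(6 + o)/3 (M(v, o) = -v*(o + 6)/3 = -v*(6 + o)/3)
r = -33064 (r = (-⅓*139*(6 + 102) - 30238) + 2178 = (-⅓*139*108 - 30238) + 2178 = (-5004 - 30238) + 2178 = -35242 + 2178 = -33064)
d(X, K) = -7 (d(X, K) = 7*(-1) = -7)
(r/(-68654))/d(-64, 294) = -33064/(-68654)/(-7) = -33064*(-1/68654)*(-⅐) = (16532/34327)*(-⅐) = -16532/240289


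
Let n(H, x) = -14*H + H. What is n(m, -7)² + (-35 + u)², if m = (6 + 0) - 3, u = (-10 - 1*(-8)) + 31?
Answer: 1557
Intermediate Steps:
u = 29 (u = (-10 + 8) + 31 = -2 + 31 = 29)
m = 3 (m = 6 - 3 = 3)
n(H, x) = -13*H
n(m, -7)² + (-35 + u)² = (-13*3)² + (-35 + 29)² = (-39)² + (-6)² = 1521 + 36 = 1557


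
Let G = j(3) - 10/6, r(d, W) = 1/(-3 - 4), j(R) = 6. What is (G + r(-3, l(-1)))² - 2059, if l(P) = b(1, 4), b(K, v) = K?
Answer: -900275/441 ≈ -2041.4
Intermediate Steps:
l(P) = 1
r(d, W) = -⅐ (r(d, W) = 1/(-7) = -⅐)
G = 13/3 (G = 6 - 10/6 = 6 - 2*⅚ = 6 - 5/3 = 13/3 ≈ 4.3333)
(G + r(-3, l(-1)))² - 2059 = (13/3 - ⅐)² - 2059 = (88/21)² - 2059 = 7744/441 - 2059 = -900275/441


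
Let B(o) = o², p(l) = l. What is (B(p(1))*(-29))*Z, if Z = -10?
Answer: 290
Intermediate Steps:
(B(p(1))*(-29))*Z = (1²*(-29))*(-10) = (1*(-29))*(-10) = -29*(-10) = 290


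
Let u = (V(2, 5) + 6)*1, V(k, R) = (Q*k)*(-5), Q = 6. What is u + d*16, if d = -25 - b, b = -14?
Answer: -230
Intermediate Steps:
V(k, R) = -30*k (V(k, R) = (6*k)*(-5) = -30*k)
u = -54 (u = (-30*2 + 6)*1 = (-60 + 6)*1 = -54*1 = -54)
d = -11 (d = -25 - 1*(-14) = -25 + 14 = -11)
u + d*16 = -54 - 11*16 = -54 - 176 = -230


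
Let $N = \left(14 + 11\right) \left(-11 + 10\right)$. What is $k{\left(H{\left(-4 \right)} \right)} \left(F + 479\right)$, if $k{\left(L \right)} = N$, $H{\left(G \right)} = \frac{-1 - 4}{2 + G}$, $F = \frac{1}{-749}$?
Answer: $- \frac{8969250}{749} \approx -11975.0$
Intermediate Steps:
$F = - \frac{1}{749} \approx -0.0013351$
$H{\left(G \right)} = - \frac{5}{2 + G}$
$N = -25$ ($N = 25 \left(-1\right) = -25$)
$k{\left(L \right)} = -25$
$k{\left(H{\left(-4 \right)} \right)} \left(F + 479\right) = - 25 \left(- \frac{1}{749} + 479\right) = \left(-25\right) \frac{358770}{749} = - \frac{8969250}{749}$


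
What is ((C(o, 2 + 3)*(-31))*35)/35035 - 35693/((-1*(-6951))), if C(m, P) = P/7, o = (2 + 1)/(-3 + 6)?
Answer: -35882608/6957951 ≈ -5.1571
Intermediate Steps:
o = 1 (o = 3/3 = 3*(⅓) = 1)
C(m, P) = P/7 (C(m, P) = P*(⅐) = P/7)
((C(o, 2 + 3)*(-31))*35)/35035 - 35693/((-1*(-6951))) = ((((2 + 3)/7)*(-31))*35)/35035 - 35693/((-1*(-6951))) = ((((⅐)*5)*(-31))*35)*(1/35035) - 35693/6951 = (((5/7)*(-31))*35)*(1/35035) - 35693*1/6951 = -155/7*35*(1/35035) - 5099/993 = -775*1/35035 - 5099/993 = -155/7007 - 5099/993 = -35882608/6957951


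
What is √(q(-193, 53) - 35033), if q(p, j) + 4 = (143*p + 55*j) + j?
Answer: 2*I*√14917 ≈ 244.27*I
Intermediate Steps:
q(p, j) = -4 + 56*j + 143*p (q(p, j) = -4 + ((143*p + 55*j) + j) = -4 + ((55*j + 143*p) + j) = -4 + (56*j + 143*p) = -4 + 56*j + 143*p)
√(q(-193, 53) - 35033) = √((-4 + 56*53 + 143*(-193)) - 35033) = √((-4 + 2968 - 27599) - 35033) = √(-24635 - 35033) = √(-59668) = 2*I*√14917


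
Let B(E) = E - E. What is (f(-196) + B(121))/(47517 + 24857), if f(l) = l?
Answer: -98/36187 ≈ -0.0027082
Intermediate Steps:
B(E) = 0
(f(-196) + B(121))/(47517 + 24857) = (-196 + 0)/(47517 + 24857) = -196/72374 = -196*1/72374 = -98/36187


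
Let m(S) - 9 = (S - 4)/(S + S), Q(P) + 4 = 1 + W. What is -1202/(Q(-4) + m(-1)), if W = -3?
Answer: -2404/11 ≈ -218.55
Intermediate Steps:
Q(P) = -6 (Q(P) = -4 + (1 - 3) = -4 - 2 = -6)
m(S) = 9 + (-4 + S)/(2*S) (m(S) = 9 + (S - 4)/(S + S) = 9 + (-4 + S)/((2*S)) = 9 + (-4 + S)*(1/(2*S)) = 9 + (-4 + S)/(2*S))
-1202/(Q(-4) + m(-1)) = -1202/(-6 + (19/2 - 2/(-1))) = -1202/(-6 + (19/2 - 2*(-1))) = -1202/(-6 + (19/2 + 2)) = -1202/(-6 + 23/2) = -1202/(11/2) = (2/11)*(-1202) = -2404/11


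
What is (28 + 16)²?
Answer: 1936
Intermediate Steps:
(28 + 16)² = 44² = 1936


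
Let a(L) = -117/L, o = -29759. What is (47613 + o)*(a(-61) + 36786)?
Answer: 40065500802/61 ≈ 6.5681e+8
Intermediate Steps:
(47613 + o)*(a(-61) + 36786) = (47613 - 29759)*(-117/(-61) + 36786) = 17854*(-117*(-1/61) + 36786) = 17854*(117/61 + 36786) = 17854*(2244063/61) = 40065500802/61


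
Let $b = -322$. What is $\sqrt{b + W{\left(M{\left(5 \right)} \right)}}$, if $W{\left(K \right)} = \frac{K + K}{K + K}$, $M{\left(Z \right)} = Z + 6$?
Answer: $i \sqrt{321} \approx 17.916 i$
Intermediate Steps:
$M{\left(Z \right)} = 6 + Z$
$W{\left(K \right)} = 1$ ($W{\left(K \right)} = \frac{2 K}{2 K} = 2 K \frac{1}{2 K} = 1$)
$\sqrt{b + W{\left(M{\left(5 \right)} \right)}} = \sqrt{-322 + 1} = \sqrt{-321} = i \sqrt{321}$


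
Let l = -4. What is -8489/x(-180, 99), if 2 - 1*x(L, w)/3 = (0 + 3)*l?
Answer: -8489/42 ≈ -202.12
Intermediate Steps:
x(L, w) = 42 (x(L, w) = 6 - 3*(0 + 3)*(-4) = 6 - 9*(-4) = 6 - 3*(-12) = 6 + 36 = 42)
-8489/x(-180, 99) = -8489/42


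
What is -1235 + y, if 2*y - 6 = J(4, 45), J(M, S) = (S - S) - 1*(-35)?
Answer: -2429/2 ≈ -1214.5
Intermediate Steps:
J(M, S) = 35 (J(M, S) = 0 + 35 = 35)
y = 41/2 (y = 3 + (½)*35 = 3 + 35/2 = 41/2 ≈ 20.500)
-1235 + y = -1235 + 41/2 = -2429/2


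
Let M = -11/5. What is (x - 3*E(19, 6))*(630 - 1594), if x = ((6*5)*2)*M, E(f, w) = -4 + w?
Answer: 133032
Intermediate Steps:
M = -11/5 (M = -11*1/5 = -11/5 ≈ -2.2000)
x = -132 (x = ((6*5)*2)*(-11/5) = (30*2)*(-11/5) = 60*(-11/5) = -132)
(x - 3*E(19, 6))*(630 - 1594) = (-132 - 3*(-4 + 6))*(630 - 1594) = (-132 - 3*2)*(-964) = (-132 - 6)*(-964) = -138*(-964) = 133032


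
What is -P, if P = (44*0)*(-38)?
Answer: 0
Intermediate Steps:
P = 0 (P = 0*(-38) = 0)
-P = -1*0 = 0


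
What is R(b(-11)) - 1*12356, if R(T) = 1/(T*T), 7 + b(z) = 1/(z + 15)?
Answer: -9007508/729 ≈ -12356.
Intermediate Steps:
b(z) = -7 + 1/(15 + z) (b(z) = -7 + 1/(z + 15) = -7 + 1/(15 + z))
R(T) = T⁻²
R(b(-11)) - 1*12356 = ((-104 - 7*(-11))/(15 - 11))⁻² - 1*12356 = ((-104 + 77)/4)⁻² - 12356 = ((¼)*(-27))⁻² - 12356 = (-27/4)⁻² - 12356 = 16/729 - 12356 = -9007508/729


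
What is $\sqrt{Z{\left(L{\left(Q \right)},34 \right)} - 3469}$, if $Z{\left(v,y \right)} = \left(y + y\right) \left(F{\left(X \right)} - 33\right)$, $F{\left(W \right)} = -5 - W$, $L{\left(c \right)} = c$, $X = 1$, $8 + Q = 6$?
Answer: $i \sqrt{6121} \approx 78.237 i$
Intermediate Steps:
$Q = -2$ ($Q = -8 + 6 = -2$)
$Z{\left(v,y \right)} = - 78 y$ ($Z{\left(v,y \right)} = \left(y + y\right) \left(\left(-5 - 1\right) - 33\right) = 2 y \left(\left(-5 - 1\right) - 33\right) = 2 y \left(-6 - 33\right) = 2 y \left(-39\right) = - 78 y$)
$\sqrt{Z{\left(L{\left(Q \right)},34 \right)} - 3469} = \sqrt{\left(-78\right) 34 - 3469} = \sqrt{-2652 - 3469} = \sqrt{-6121} = i \sqrt{6121}$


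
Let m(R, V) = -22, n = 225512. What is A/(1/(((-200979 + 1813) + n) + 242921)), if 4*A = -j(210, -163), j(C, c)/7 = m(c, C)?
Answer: 20733559/2 ≈ 1.0367e+7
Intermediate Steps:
j(C, c) = -154 (j(C, c) = 7*(-22) = -154)
A = 77/2 (A = (-1*(-154))/4 = (1/4)*154 = 77/2 ≈ 38.500)
A/(1/(((-200979 + 1813) + n) + 242921)) = 77/(2*(1/(((-200979 + 1813) + 225512) + 242921))) = 77/(2*(1/((-199166 + 225512) + 242921))) = 77/(2*(1/(26346 + 242921))) = 77/(2*(1/269267)) = (77/2)*269267 = 20733559/2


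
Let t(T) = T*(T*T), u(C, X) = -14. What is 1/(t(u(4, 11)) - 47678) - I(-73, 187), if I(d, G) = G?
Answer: -9428915/50422 ≈ -187.00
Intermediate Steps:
t(T) = T**3 (t(T) = T*T**2 = T**3)
1/(t(u(4, 11)) - 47678) - I(-73, 187) = 1/((-14)**3 - 47678) - 1*187 = 1/(-2744 - 47678) - 187 = 1/(-50422) - 187 = -1/50422 - 187 = -9428915/50422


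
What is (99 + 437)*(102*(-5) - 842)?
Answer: -724672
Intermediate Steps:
(99 + 437)*(102*(-5) - 842) = 536*(-510 - 842) = 536*(-1352) = -724672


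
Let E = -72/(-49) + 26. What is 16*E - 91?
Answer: 17077/49 ≈ 348.51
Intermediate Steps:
E = 1346/49 (E = -72*(-1/49) + 26 = 72/49 + 26 = 1346/49 ≈ 27.469)
16*E - 91 = 16*(1346/49) - 91 = 21536/49 - 91 = 17077/49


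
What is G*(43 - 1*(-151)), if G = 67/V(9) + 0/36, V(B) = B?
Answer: 12998/9 ≈ 1444.2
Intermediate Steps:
G = 67/9 (G = 67/9 + 0/36 = 67*(⅑) + 0*(1/36) = 67/9 + 0 = 67/9 ≈ 7.4444)
G*(43 - 1*(-151)) = 67*(43 - 1*(-151))/9 = 67*(43 + 151)/9 = (67/9)*194 = 12998/9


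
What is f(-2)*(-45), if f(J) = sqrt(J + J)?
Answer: -90*I ≈ -90.0*I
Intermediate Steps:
f(J) = sqrt(2)*sqrt(J) (f(J) = sqrt(2*J) = sqrt(2)*sqrt(J))
f(-2)*(-45) = (sqrt(2)*sqrt(-2))*(-45) = (sqrt(2)*(I*sqrt(2)))*(-45) = (2*I)*(-45) = -90*I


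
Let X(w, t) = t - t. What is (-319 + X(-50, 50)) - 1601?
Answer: -1920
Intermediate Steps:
X(w, t) = 0
(-319 + X(-50, 50)) - 1601 = (-319 + 0) - 1601 = -319 - 1601 = -1920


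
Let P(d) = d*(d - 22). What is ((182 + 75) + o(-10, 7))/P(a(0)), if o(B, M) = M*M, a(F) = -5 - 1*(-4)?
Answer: 306/23 ≈ 13.304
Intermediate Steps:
a(F) = -1 (a(F) = -5 + 4 = -1)
o(B, M) = M²
P(d) = d*(-22 + d)
((182 + 75) + o(-10, 7))/P(a(0)) = ((182 + 75) + 7²)/((-(-22 - 1))) = (257 + 49)/((-1*(-23))) = 306/23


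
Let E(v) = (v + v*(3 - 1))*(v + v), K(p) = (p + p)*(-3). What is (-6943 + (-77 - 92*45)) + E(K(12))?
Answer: 19944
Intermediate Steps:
K(p) = -6*p (K(p) = (2*p)*(-3) = -6*p)
E(v) = 6*v² (E(v) = (v + v*2)*(2*v) = (v + 2*v)*(2*v) = (3*v)*(2*v) = 6*v²)
(-6943 + (-77 - 92*45)) + E(K(12)) = (-6943 + (-77 - 92*45)) + 6*(-6*12)² = (-6943 + (-77 - 4140)) + 6*(-72)² = (-6943 - 4217) + 6*5184 = -11160 + 31104 = 19944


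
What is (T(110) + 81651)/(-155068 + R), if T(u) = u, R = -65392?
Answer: -81761/220460 ≈ -0.37087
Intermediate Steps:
(T(110) + 81651)/(-155068 + R) = (110 + 81651)/(-155068 - 65392) = 81761/(-220460) = 81761*(-1/220460) = -81761/220460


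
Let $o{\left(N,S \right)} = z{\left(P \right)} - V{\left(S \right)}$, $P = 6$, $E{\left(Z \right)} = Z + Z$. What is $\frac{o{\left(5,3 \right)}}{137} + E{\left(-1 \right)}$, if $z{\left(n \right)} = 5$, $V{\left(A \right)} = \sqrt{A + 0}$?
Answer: $- \frac{269}{137} - \frac{\sqrt{3}}{137} \approx -1.9761$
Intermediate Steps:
$E{\left(Z \right)} = 2 Z$
$V{\left(A \right)} = \sqrt{A}$
$o{\left(N,S \right)} = 5 - \sqrt{S}$
$\frac{o{\left(5,3 \right)}}{137} + E{\left(-1 \right)} = \frac{5 - \sqrt{3}}{137} + 2 \left(-1\right) = \left(5 - \sqrt{3}\right) \frac{1}{137} - 2 = \left(\frac{5}{137} - \frac{\sqrt{3}}{137}\right) - 2 = - \frac{269}{137} - \frac{\sqrt{3}}{137}$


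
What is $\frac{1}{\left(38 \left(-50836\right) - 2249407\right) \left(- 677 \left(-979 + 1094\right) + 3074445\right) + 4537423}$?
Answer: $- \frac{1}{12529262655827} \approx -7.9813 \cdot 10^{-14}$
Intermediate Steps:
$\frac{1}{\left(38 \left(-50836\right) - 2249407\right) \left(- 677 \left(-979 + 1094\right) + 3074445\right) + 4537423} = \frac{1}{\left(-1931768 - 2249407\right) \left(\left(-677\right) 115 + 3074445\right) + 4537423} = \frac{1}{- 4181175 \left(-77855 + 3074445\right) + 4537423} = \frac{1}{\left(-4181175\right) 2996590 + 4537423} = \frac{1}{-12529267193250 + 4537423} = \frac{1}{-12529262655827} = - \frac{1}{12529262655827}$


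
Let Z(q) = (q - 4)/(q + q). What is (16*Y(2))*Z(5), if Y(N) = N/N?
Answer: 8/5 ≈ 1.6000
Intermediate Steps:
Y(N) = 1
Z(q) = (-4 + q)/(2*q) (Z(q) = (-4 + q)/((2*q)) = (-4 + q)*(1/(2*q)) = (-4 + q)/(2*q))
(16*Y(2))*Z(5) = (16*1)*((1/2)*(-4 + 5)/5) = 16*((1/2)*(1/5)*1) = 16*(1/10) = 8/5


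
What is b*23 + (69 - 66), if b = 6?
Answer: 141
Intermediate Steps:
b*23 + (69 - 66) = 6*23 + (69 - 66) = 138 + 3 = 141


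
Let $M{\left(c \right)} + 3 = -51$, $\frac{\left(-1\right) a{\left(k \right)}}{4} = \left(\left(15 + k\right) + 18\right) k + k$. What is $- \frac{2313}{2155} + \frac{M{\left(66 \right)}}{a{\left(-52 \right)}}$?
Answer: $- \frac{474639}{448240} \approx -1.0589$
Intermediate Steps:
$a{\left(k \right)} = - 4 k - 4 k \left(33 + k\right)$ ($a{\left(k \right)} = - 4 \left(\left(\left(15 + k\right) + 18\right) k + k\right) = - 4 \left(\left(33 + k\right) k + k\right) = - 4 \left(k \left(33 + k\right) + k\right) = - 4 \left(k + k \left(33 + k\right)\right) = - 4 k - 4 k \left(33 + k\right)$)
$M{\left(c \right)} = -54$ ($M{\left(c \right)} = -3 - 51 = -54$)
$- \frac{2313}{2155} + \frac{M{\left(66 \right)}}{a{\left(-52 \right)}} = - \frac{2313}{2155} - \frac{54}{\left(-4\right) \left(-52\right) \left(34 - 52\right)} = \left(-2313\right) \frac{1}{2155} - \frac{54}{\left(-4\right) \left(-52\right) \left(-18\right)} = - \frac{2313}{2155} - \frac{54}{-3744} = - \frac{2313}{2155} - - \frac{3}{208} = - \frac{2313}{2155} + \frac{3}{208} = - \frac{474639}{448240}$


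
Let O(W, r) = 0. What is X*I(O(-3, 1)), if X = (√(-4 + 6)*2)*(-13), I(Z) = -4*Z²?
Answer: 0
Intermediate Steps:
X = -26*√2 (X = (√2*2)*(-13) = (2*√2)*(-13) = -26*√2 ≈ -36.770)
X*I(O(-3, 1)) = (-26*√2)*(-4*0²) = (-26*√2)*(-4*0) = -26*√2*0 = 0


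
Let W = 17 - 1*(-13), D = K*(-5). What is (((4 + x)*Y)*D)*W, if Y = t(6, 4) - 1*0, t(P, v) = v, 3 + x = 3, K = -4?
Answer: 9600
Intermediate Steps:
x = 0 (x = -3 + 3 = 0)
Y = 4 (Y = 4 - 1*0 = 4 + 0 = 4)
D = 20 (D = -4*(-5) = 20)
W = 30 (W = 17 + 13 = 30)
(((4 + x)*Y)*D)*W = (((4 + 0)*4)*20)*30 = ((4*4)*20)*30 = (16*20)*30 = 320*30 = 9600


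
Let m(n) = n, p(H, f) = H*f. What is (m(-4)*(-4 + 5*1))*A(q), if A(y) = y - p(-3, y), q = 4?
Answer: -64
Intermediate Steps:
A(y) = 4*y (A(y) = y - (-3)*y = y + 3*y = 4*y)
(m(-4)*(-4 + 5*1))*A(q) = (-4*(-4 + 5*1))*(4*4) = -4*(-4 + 5)*16 = -4*1*16 = -4*16 = -64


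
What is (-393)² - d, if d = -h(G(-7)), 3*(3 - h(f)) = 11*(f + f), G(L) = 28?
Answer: 462740/3 ≈ 1.5425e+5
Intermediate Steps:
h(f) = 3 - 22*f/3 (h(f) = 3 - 11*(f + f)/3 = 3 - 11*2*f/3 = 3 - 22*f/3)
d = 607/3 (d = -(3 - 22/3*28) = -(3 - 616/3) = -1*(-607/3) = 607/3 ≈ 202.33)
(-393)² - d = (-393)² - 1*607/3 = 154449 - 607/3 = 462740/3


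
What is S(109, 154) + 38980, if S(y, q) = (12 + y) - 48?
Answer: 39053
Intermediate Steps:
S(y, q) = -36 + y
S(109, 154) + 38980 = (-36 + 109) + 38980 = 73 + 38980 = 39053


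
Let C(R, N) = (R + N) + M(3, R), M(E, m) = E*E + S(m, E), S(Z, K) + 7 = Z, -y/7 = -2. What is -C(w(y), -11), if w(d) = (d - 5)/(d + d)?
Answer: 117/14 ≈ 8.3571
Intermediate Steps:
y = 14 (y = -7*(-2) = 14)
S(Z, K) = -7 + Z
w(d) = (-5 + d)/(2*d) (w(d) = (-5 + d)/((2*d)) = (-5 + d)*(1/(2*d)) = (-5 + d)/(2*d))
M(E, m) = -7 + m + E**2 (M(E, m) = E*E + (-7 + m) = E**2 + (-7 + m) = -7 + m + E**2)
C(R, N) = 2 + N + 2*R (C(R, N) = (R + N) + (-7 + R + 3**2) = (N + R) + (-7 + R + 9) = (N + R) + (2 + R) = 2 + N + 2*R)
-C(w(y), -11) = -(2 - 11 + 2*((1/2)*(-5 + 14)/14)) = -(2 - 11 + 2*((1/2)*(1/14)*9)) = -(2 - 11 + 2*(9/28)) = -(2 - 11 + 9/14) = -1*(-117/14) = 117/14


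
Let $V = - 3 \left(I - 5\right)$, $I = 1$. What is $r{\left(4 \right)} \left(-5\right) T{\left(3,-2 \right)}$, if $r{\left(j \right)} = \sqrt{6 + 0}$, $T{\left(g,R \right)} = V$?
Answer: $- 60 \sqrt{6} \approx -146.97$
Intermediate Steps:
$V = 12$ ($V = - 3 \left(1 - 5\right) = \left(-3\right) \left(-4\right) = 12$)
$T{\left(g,R \right)} = 12$
$r{\left(j \right)} = \sqrt{6}$
$r{\left(4 \right)} \left(-5\right) T{\left(3,-2 \right)} = \sqrt{6} \left(-5\right) 12 = - 5 \sqrt{6} \cdot 12 = - 60 \sqrt{6}$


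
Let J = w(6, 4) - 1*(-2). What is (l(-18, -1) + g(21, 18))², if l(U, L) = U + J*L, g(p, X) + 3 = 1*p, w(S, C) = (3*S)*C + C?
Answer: 6084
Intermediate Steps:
w(S, C) = C + 3*C*S (w(S, C) = 3*C*S + C = C + 3*C*S)
J = 78 (J = 4*(1 + 3*6) - 1*(-2) = 4*(1 + 18) + 2 = 4*19 + 2 = 76 + 2 = 78)
g(p, X) = -3 + p (g(p, X) = -3 + 1*p = -3 + p)
l(U, L) = U + 78*L
(l(-18, -1) + g(21, 18))² = ((-18 + 78*(-1)) + (-3 + 21))² = ((-18 - 78) + 18)² = (-96 + 18)² = (-78)² = 6084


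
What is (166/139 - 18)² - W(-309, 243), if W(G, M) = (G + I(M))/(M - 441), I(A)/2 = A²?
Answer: 1118755559/1275186 ≈ 877.33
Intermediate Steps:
I(A) = 2*A²
W(G, M) = (G + 2*M²)/(-441 + M) (W(G, M) = (G + 2*M²)/(M - 441) = (G + 2*M²)/(-441 + M))
(166/139 - 18)² - W(-309, 243) = (166/139 - 18)² - (-309 + 2*243²)/(-441 + 243) = (166*(1/139) - 18)² - (-309 + 2*59049)/(-198) = (166/139 - 18)² - (-1)*(-309 + 118098)/198 = (-2336/139)² - (-1)*117789/198 = 5456896/19321 - 1*(-39263/66) = 5456896/19321 + 39263/66 = 1118755559/1275186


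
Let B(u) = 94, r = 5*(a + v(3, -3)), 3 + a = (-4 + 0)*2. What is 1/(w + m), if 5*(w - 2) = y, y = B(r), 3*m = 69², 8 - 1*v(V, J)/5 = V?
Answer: 5/8039 ≈ 0.00062197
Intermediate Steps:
v(V, J) = 40 - 5*V
a = -11 (a = -3 + (-4 + 0)*2 = -3 - 4*2 = -3 - 8 = -11)
r = 70 (r = 5*(-11 + (40 - 5*3)) = 5*(-11 + (40 - 15)) = 5*(-11 + 25) = 5*14 = 70)
m = 1587 (m = (⅓)*69² = (⅓)*4761 = 1587)
y = 94
w = 104/5 (w = 2 + (⅕)*94 = 2 + 94/5 = 104/5 ≈ 20.800)
1/(w + m) = 1/(104/5 + 1587) = 1/(8039/5) = 5/8039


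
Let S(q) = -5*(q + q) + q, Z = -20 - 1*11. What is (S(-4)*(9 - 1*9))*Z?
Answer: 0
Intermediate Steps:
Z = -31 (Z = -20 - 11 = -31)
S(q) = -9*q (S(q) = -10*q + q = -9*q)
(S(-4)*(9 - 1*9))*Z = ((-9*(-4))*(9 - 1*9))*(-31) = (36*(9 - 9))*(-31) = (36*0)*(-31) = 0*(-31) = 0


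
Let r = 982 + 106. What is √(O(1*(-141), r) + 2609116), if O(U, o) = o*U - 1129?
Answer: 3*√272731 ≈ 1566.7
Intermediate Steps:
r = 1088
O(U, o) = -1129 + U*o (O(U, o) = U*o - 1129 = -1129 + U*o)
√(O(1*(-141), r) + 2609116) = √((-1129 + (1*(-141))*1088) + 2609116) = √((-1129 - 141*1088) + 2609116) = √((-1129 - 153408) + 2609116) = √(-154537 + 2609116) = √2454579 = 3*√272731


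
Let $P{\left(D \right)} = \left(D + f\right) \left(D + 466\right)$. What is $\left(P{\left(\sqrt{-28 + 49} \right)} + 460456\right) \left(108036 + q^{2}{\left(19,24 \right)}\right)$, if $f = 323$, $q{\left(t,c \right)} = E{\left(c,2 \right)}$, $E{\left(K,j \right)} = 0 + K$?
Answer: $66361388940 + 85694868 \sqrt{21} \approx 6.6754 \cdot 10^{10}$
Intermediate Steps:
$E{\left(K,j \right)} = K$
$q{\left(t,c \right)} = c$
$P{\left(D \right)} = \left(323 + D\right) \left(466 + D\right)$ ($P{\left(D \right)} = \left(D + 323\right) \left(D + 466\right) = \left(323 + D\right) \left(466 + D\right)$)
$\left(P{\left(\sqrt{-28 + 49} \right)} + 460456\right) \left(108036 + q^{2}{\left(19,24 \right)}\right) = \left(\left(150518 + \left(\sqrt{-28 + 49}\right)^{2} + 789 \sqrt{-28 + 49}\right) + 460456\right) \left(108036 + 24^{2}\right) = \left(\left(150518 + \left(\sqrt{21}\right)^{2} + 789 \sqrt{21}\right) + 460456\right) \left(108036 + 576\right) = \left(\left(150518 + 21 + 789 \sqrt{21}\right) + 460456\right) 108612 = \left(\left(150539 + 789 \sqrt{21}\right) + 460456\right) 108612 = \left(610995 + 789 \sqrt{21}\right) 108612 = 66361388940 + 85694868 \sqrt{21}$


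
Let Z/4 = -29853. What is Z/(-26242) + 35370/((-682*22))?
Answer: 215869527/98433742 ≈ 2.1930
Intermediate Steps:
Z = -119412 (Z = 4*(-29853) = -119412)
Z/(-26242) + 35370/((-682*22)) = -119412/(-26242) + 35370/((-682*22)) = -119412*(-1/26242) + 35370/(-15004) = 59706/13121 + 35370*(-1/15004) = 59706/13121 - 17685/7502 = 215869527/98433742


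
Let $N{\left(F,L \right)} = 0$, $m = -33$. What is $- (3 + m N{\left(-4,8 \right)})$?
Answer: $-3$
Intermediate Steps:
$- (3 + m N{\left(-4,8 \right)}) = - (3 - 0) = - (3 + 0) = \left(-1\right) 3 = -3$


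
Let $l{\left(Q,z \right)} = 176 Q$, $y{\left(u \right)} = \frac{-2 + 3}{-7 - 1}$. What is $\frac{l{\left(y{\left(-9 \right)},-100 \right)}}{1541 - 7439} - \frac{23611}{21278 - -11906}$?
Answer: $- \frac{69263815}{97859616} \approx -0.70779$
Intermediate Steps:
$y{\left(u \right)} = - \frac{1}{8}$ ($y{\left(u \right)} = 1 \frac{1}{-8} = 1 \left(- \frac{1}{8}\right) = - \frac{1}{8}$)
$\frac{l{\left(y{\left(-9 \right)},-100 \right)}}{1541 - 7439} - \frac{23611}{21278 - -11906} = \frac{176 \left(- \frac{1}{8}\right)}{1541 - 7439} - \frac{23611}{21278 - -11906} = - \frac{22}{1541 - 7439} - \frac{23611}{21278 + 11906} = - \frac{22}{-5898} - \frac{23611}{33184} = \left(-22\right) \left(- \frac{1}{5898}\right) - \frac{23611}{33184} = \frac{11}{2949} - \frac{23611}{33184} = - \frac{69263815}{97859616}$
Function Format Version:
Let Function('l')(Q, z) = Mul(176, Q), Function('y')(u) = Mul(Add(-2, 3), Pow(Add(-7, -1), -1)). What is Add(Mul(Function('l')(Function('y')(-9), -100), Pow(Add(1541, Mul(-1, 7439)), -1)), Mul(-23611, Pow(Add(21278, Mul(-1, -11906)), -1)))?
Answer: Rational(-69263815, 97859616) ≈ -0.70779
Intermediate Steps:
Function('y')(u) = Rational(-1, 8) (Function('y')(u) = Mul(1, Pow(-8, -1)) = Mul(1, Rational(-1, 8)) = Rational(-1, 8))
Add(Mul(Function('l')(Function('y')(-9), -100), Pow(Add(1541, Mul(-1, 7439)), -1)), Mul(-23611, Pow(Add(21278, Mul(-1, -11906)), -1))) = Add(Mul(Mul(176, Rational(-1, 8)), Pow(Add(1541, Mul(-1, 7439)), -1)), Mul(-23611, Pow(Add(21278, Mul(-1, -11906)), -1))) = Add(Mul(-22, Pow(Add(1541, -7439), -1)), Mul(-23611, Pow(Add(21278, 11906), -1))) = Add(Mul(-22, Pow(-5898, -1)), Mul(-23611, Pow(33184, -1))) = Add(Mul(-22, Rational(-1, 5898)), Mul(-23611, Rational(1, 33184))) = Add(Rational(11, 2949), Rational(-23611, 33184)) = Rational(-69263815, 97859616)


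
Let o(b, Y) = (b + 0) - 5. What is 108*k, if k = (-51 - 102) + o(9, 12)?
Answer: -16092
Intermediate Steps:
o(b, Y) = -5 + b (o(b, Y) = b - 5 = -5 + b)
k = -149 (k = (-51 - 102) + (-5 + 9) = -153 + 4 = -149)
108*k = 108*(-149) = -16092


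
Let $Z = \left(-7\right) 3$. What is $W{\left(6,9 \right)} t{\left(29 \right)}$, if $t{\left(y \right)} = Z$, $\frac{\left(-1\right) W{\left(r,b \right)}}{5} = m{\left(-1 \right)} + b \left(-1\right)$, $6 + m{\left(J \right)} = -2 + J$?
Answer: $-1890$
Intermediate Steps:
$m{\left(J \right)} = -8 + J$ ($m{\left(J \right)} = -6 + \left(-2 + J\right) = -8 + J$)
$W{\left(r,b \right)} = 45 + 5 b$ ($W{\left(r,b \right)} = - 5 \left(\left(-8 - 1\right) + b \left(-1\right)\right) = - 5 \left(-9 - b\right) = 45 + 5 b$)
$Z = -21$
$t{\left(y \right)} = -21$
$W{\left(6,9 \right)} t{\left(29 \right)} = \left(45 + 5 \cdot 9\right) \left(-21\right) = \left(45 + 45\right) \left(-21\right) = 90 \left(-21\right) = -1890$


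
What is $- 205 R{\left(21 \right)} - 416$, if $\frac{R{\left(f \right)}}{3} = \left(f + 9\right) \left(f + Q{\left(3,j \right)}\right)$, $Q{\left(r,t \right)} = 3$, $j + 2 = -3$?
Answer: $-443216$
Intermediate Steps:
$j = -5$ ($j = -2 - 3 = -5$)
$R{\left(f \right)} = 3 \left(3 + f\right) \left(9 + f\right)$ ($R{\left(f \right)} = 3 \left(f + 9\right) \left(f + 3\right) = 3 \left(9 + f\right) \left(3 + f\right) = 3 \left(3 + f\right) \left(9 + f\right)$)
$- 205 R{\left(21 \right)} - 416 = - 205 \left(81 + 3 \cdot 21^{2} + 36 \cdot 21\right) - 416 = - 205 \left(81 + 3 \cdot 441 + 756\right) - 416 = - 205 \left(81 + 1323 + 756\right) - 416 = \left(-205\right) 2160 - 416 = -442800 - 416 = -443216$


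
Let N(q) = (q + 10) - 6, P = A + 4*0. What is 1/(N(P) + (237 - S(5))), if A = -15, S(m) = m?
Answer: 1/221 ≈ 0.0045249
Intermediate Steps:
P = -15 (P = -15 + 4*0 = -15 + 0 = -15)
N(q) = 4 + q (N(q) = (10 + q) - 6 = 4 + q)
1/(N(P) + (237 - S(5))) = 1/((4 - 15) + (237 - 1*5)) = 1/(-11 + (237 - 5)) = 1/(-11 + 232) = 1/221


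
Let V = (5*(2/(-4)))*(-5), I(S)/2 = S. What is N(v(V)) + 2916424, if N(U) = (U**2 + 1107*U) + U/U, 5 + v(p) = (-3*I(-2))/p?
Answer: 1819980651/625 ≈ 2.9120e+6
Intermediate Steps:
I(S) = 2*S
V = 25/2 (V = (5*(2*(-1/4)))*(-5) = (5*(-1/2))*(-5) = -5/2*(-5) = 25/2 ≈ 12.500)
v(p) = -5 + 12/p (v(p) = -5 + (-6*(-2))/p = -5 + (-3*(-4))/p = -5 + 12/p)
N(U) = 1 + U**2 + 1107*U (N(U) = (U**2 + 1107*U) + 1 = 1 + U**2 + 1107*U)
N(v(V)) + 2916424 = (1 + (-5 + 12/(25/2))**2 + 1107*(-5 + 12/(25/2))) + 2916424 = (1 + (-5 + 12*(2/25))**2 + 1107*(-5 + 12*(2/25))) + 2916424 = (1 + (-5 + 24/25)**2 + 1107*(-5 + 24/25)) + 2916424 = (1 + (-101/25)**2 + 1107*(-101/25)) + 2916424 = (1 + 10201/625 - 111807/25) + 2916424 = -2784349/625 + 2916424 = 1819980651/625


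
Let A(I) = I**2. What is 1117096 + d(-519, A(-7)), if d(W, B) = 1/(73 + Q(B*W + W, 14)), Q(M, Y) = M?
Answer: 28907093191/25877 ≈ 1.1171e+6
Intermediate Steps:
d(W, B) = 1/(73 + W + B*W) (d(W, B) = 1/(73 + (B*W + W)) = 1/(73 + (W + B*W)) = 1/(73 + W + B*W))
1117096 + d(-519, A(-7)) = 1117096 + 1/(73 - 519*(1 + (-7)**2)) = 1117096 + 1/(73 - 519*(1 + 49)) = 1117096 + 1/(73 - 519*50) = 1117096 + 1/(73 - 25950) = 1117096 + 1/(-25877) = 1117096 - 1/25877 = 28907093191/25877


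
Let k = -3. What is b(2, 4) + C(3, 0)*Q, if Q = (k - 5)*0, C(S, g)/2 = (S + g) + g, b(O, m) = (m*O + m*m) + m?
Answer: 28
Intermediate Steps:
b(O, m) = m + m**2 + O*m (b(O, m) = (O*m + m**2) + m = (m**2 + O*m) + m = m + m**2 + O*m)
C(S, g) = 2*S + 4*g (C(S, g) = 2*((S + g) + g) = 2*(S + 2*g) = 2*S + 4*g)
Q = 0 (Q = (-3 - 5)*0 = -8*0 = 0)
b(2, 4) + C(3, 0)*Q = 4*(1 + 2 + 4) + (2*3 + 4*0)*0 = 4*7 + (6 + 0)*0 = 28 + 6*0 = 28 + 0 = 28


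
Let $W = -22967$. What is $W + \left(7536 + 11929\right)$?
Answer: $-3502$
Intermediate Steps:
$W + \left(7536 + 11929\right) = -22967 + \left(7536 + 11929\right) = -22967 + 19465 = -3502$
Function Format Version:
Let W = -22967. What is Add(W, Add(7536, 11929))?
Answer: -3502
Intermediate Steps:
Add(W, Add(7536, 11929)) = Add(-22967, Add(7536, 11929)) = Add(-22967, 19465) = -3502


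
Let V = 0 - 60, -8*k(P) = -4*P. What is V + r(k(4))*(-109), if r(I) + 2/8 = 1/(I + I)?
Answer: -60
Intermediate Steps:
k(P) = P/2 (k(P) = -(-1)*P/2 = P/2)
r(I) = -¼ + 1/(2*I) (r(I) = -¼ + 1/(I + I) = -¼ + 1/(2*I))
V = -60
V + r(k(4))*(-109) = -60 + ((2 - 4/2)/(4*(((½)*4))))*(-109) = -60 + ((¼)*(2 - 1*2)/2)*(-109) = -60 + ((¼)*(½)*(2 - 2))*(-109) = -60 + ((¼)*(½)*0)*(-109) = -60 + 0*(-109) = -60 + 0 = -60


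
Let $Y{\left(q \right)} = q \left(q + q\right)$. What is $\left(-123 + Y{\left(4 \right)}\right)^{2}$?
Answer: $8281$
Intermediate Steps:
$Y{\left(q \right)} = 2 q^{2}$ ($Y{\left(q \right)} = q 2 q = 2 q^{2}$)
$\left(-123 + Y{\left(4 \right)}\right)^{2} = \left(-123 + 2 \cdot 4^{2}\right)^{2} = \left(-123 + 2 \cdot 16\right)^{2} = \left(-123 + 32\right)^{2} = \left(-91\right)^{2} = 8281$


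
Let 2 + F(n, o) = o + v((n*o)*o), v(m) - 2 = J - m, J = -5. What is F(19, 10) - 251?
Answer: -2146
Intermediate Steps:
v(m) = -3 - m (v(m) = 2 + (-5 - m) = -3 - m)
F(n, o) = -5 + o - n*o² (F(n, o) = -2 + (o + (-3 - n*o*o)) = -2 + (o + (-3 - n*o²)) = -2 + (-3 + o - n*o²) = -5 + o - n*o²)
F(19, 10) - 251 = (-5 + 10 - 1*19*10²) - 251 = (-5 + 10 - 1*19*100) - 251 = (-5 + 10 - 1900) - 251 = -1895 - 251 = -2146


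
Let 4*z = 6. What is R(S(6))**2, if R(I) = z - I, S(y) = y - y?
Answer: 9/4 ≈ 2.2500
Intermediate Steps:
S(y) = 0
z = 3/2 (z = (1/4)*6 = 3/2 ≈ 1.5000)
R(I) = 3/2 - I
R(S(6))**2 = (3/2 - 1*0)**2 = (3/2 + 0)**2 = (3/2)**2 = 9/4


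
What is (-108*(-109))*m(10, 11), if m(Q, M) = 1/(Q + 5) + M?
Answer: 651384/5 ≈ 1.3028e+5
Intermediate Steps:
m(Q, M) = M + 1/(5 + Q) (m(Q, M) = 1/(5 + Q) + M = M + 1/(5 + Q))
(-108*(-109))*m(10, 11) = (-108*(-109))*((1 + 5*11 + 11*10)/(5 + 10)) = 11772*((1 + 55 + 110)/15) = 11772*((1/15)*166) = 11772*(166/15) = 651384/5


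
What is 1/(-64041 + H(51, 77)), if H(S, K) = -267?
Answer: -1/64308 ≈ -1.5550e-5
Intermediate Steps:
1/(-64041 + H(51, 77)) = 1/(-64041 - 267) = 1/(-64308) = -1/64308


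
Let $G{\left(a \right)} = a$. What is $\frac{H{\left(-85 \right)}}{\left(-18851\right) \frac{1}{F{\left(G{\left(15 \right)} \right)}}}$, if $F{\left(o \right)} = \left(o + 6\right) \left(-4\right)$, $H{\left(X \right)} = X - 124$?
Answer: $- \frac{2508}{2693} \approx -0.9313$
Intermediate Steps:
$H{\left(X \right)} = -124 + X$ ($H{\left(X \right)} = X - 124 = -124 + X$)
$F{\left(o \right)} = -24 - 4 o$ ($F{\left(o \right)} = \left(6 + o\right) \left(-4\right) = -24 - 4 o$)
$\frac{H{\left(-85 \right)}}{\left(-18851\right) \frac{1}{F{\left(G{\left(15 \right)} \right)}}} = \frac{-124 - 85}{\left(-18851\right) \frac{1}{-24 - 60}} = - \frac{209}{\left(-18851\right) \frac{1}{-24 - 60}} = - \frac{209}{\left(-18851\right) \frac{1}{-84}} = - \frac{209}{\left(-18851\right) \left(- \frac{1}{84}\right)} = - \frac{209}{\frac{2693}{12}} = \left(-209\right) \frac{12}{2693} = - \frac{2508}{2693}$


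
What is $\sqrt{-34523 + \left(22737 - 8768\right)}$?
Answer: $i \sqrt{20554} \approx 143.37 i$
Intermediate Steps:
$\sqrt{-34523 + \left(22737 - 8768\right)} = \sqrt{-34523 + 13969} = \sqrt{-20554} = i \sqrt{20554}$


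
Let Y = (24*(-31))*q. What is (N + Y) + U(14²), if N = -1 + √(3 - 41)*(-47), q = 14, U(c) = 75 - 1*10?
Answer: -10352 - 47*I*√38 ≈ -10352.0 - 289.73*I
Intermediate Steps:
U(c) = 65 (U(c) = 75 - 10 = 65)
Y = -10416 (Y = (24*(-31))*14 = -744*14 = -10416)
N = -1 - 47*I*√38 (N = -1 + √(-38)*(-47) = -1 + (I*√38)*(-47) = -1 - 47*I*√38 ≈ -1.0 - 289.73*I)
(N + Y) + U(14²) = ((-1 - 47*I*√38) - 10416) + 65 = (-10417 - 47*I*√38) + 65 = -10352 - 47*I*√38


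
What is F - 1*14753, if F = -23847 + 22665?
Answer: -15935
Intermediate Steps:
F = -1182
F - 1*14753 = -1182 - 1*14753 = -1182 - 14753 = -15935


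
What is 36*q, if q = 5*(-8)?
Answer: -1440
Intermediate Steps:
q = -40
36*q = 36*(-40) = -1440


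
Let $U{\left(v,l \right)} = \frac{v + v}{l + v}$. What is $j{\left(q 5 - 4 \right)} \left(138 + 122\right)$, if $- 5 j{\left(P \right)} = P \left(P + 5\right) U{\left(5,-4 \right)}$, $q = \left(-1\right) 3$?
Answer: $-138320$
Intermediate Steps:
$U{\left(v,l \right)} = \frac{2 v}{l + v}$
$q = -3$
$j{\left(P \right)} = - 2 P \left(5 + P\right)$ ($j{\left(P \right)} = - \frac{P \left(P + 5\right) 2 \cdot 5 \frac{1}{-4 + 5}}{5} = - \frac{P \left(5 + P\right) 2 \cdot 5 \cdot 1^{-1}}{5} = - \frac{P \left(5 + P\right) 2 \cdot 5 \cdot 1}{5} = - \frac{P \left(5 + P\right) 10}{5} = - \frac{10 P \left(5 + P\right)}{5} = - 2 P \left(5 + P\right)$)
$j{\left(q 5 - 4 \right)} \left(138 + 122\right) = - 2 \left(\left(-3\right) 5 - 4\right) \left(5 - 19\right) \left(138 + 122\right) = - 2 \left(-15 - 4\right) \left(5 - 19\right) 260 = \left(-2\right) \left(-19\right) \left(5 - 19\right) 260 = \left(-2\right) \left(-19\right) \left(-14\right) 260 = \left(-532\right) 260 = -138320$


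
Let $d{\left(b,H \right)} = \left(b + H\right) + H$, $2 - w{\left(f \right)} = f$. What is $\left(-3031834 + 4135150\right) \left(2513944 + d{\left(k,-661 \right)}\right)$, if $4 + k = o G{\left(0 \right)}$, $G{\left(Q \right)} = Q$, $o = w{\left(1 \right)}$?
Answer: $2772211641288$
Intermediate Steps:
$w{\left(f \right)} = 2 - f$
$o = 1$ ($o = 2 - 1 = 1$)
$k = -4$ ($k = -4 + 1 \cdot 0 = -4 + 0 = -4$)
$d{\left(b,H \right)} = b + 2 H$ ($d{\left(b,H \right)} = \left(H + b\right) + H = b + 2 H$)
$\left(-3031834 + 4135150\right) \left(2513944 + d{\left(k,-661 \right)}\right) = \left(-3031834 + 4135150\right) \left(2513944 + \left(-4 + 2 \left(-661\right)\right)\right) = 1103316 \left(2513944 - 1326\right) = 1103316 \cdot 2512618 = 2772211641288$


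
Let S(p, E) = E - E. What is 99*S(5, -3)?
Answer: 0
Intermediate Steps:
S(p, E) = 0
99*S(5, -3) = 99*0 = 0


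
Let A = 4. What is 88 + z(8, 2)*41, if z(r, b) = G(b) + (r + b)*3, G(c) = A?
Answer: 1482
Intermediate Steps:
G(c) = 4
z(r, b) = 4 + 3*b + 3*r (z(r, b) = 4 + (r + b)*3 = 4 + (b + r)*3 = 4 + (3*b + 3*r) = 4 + 3*b + 3*r)
88 + z(8, 2)*41 = 88 + (4 + 3*2 + 3*8)*41 = 88 + (4 + 6 + 24)*41 = 88 + 34*41 = 88 + 1394 = 1482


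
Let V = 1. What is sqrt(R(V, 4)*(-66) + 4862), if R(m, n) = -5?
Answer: 2*sqrt(1298) ≈ 72.056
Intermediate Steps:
sqrt(R(V, 4)*(-66) + 4862) = sqrt(-5*(-66) + 4862) = sqrt(330 + 4862) = sqrt(5192) = 2*sqrt(1298)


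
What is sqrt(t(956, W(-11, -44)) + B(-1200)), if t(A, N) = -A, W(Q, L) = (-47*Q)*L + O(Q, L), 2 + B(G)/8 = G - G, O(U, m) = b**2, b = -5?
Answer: 18*I*sqrt(3) ≈ 31.177*I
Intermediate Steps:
O(U, m) = 25 (O(U, m) = (-5)**2 = 25)
B(G) = -16 (B(G) = -16 + 8*(G - G) = -16 + 8*0 = -16 + 0 = -16)
W(Q, L) = 25 - 47*L*Q (W(Q, L) = (-47*Q)*L + 25 = -47*L*Q + 25 = 25 - 47*L*Q)
sqrt(t(956, W(-11, -44)) + B(-1200)) = sqrt(-1*956 - 16) = sqrt(-956 - 16) = sqrt(-972) = 18*I*sqrt(3)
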